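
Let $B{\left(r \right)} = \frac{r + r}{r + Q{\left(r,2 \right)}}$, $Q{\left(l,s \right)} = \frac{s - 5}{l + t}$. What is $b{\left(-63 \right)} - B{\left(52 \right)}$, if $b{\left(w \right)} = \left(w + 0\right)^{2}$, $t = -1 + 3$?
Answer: $\frac{3709143}{935} \approx 3967.0$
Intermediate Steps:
$t = 2$
$Q{\left(l,s \right)} = \frac{-5 + s}{2 + l}$ ($Q{\left(l,s \right)} = \frac{s - 5}{l + 2} = \frac{-5 + s}{2 + l}$)
$b{\left(w \right)} = w^{2}$
$B{\left(r \right)} = \frac{2 r}{r - \frac{3}{2 + r}}$ ($B{\left(r \right)} = \frac{r + r}{r + \frac{-5 + 2}{2 + r}} = \frac{2 r}{r + \frac{1}{2 + r} \left(-3\right)} = \frac{2 r}{r - \frac{3}{2 + r}}$)
$b{\left(-63 \right)} - B{\left(52 \right)} = \left(-63\right)^{2} - 2 \cdot 52 \frac{1}{-3 + 52 \left(2 + 52\right)} \left(2 + 52\right) = 3969 - 2 \cdot 52 \frac{1}{-3 + 52 \cdot 54} \cdot 54 = 3969 - 2 \cdot 52 \frac{1}{-3 + 2808} \cdot 54 = 3969 - 2 \cdot 52 \cdot \frac{1}{2805} \cdot 54 = 3969 - \frac{1872}{935} = \frac{3709143}{935}$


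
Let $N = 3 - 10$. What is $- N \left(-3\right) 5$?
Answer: $-105$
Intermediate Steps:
$N = -7$
$- N \left(-3\right) 5 = \left(-1\right) \left(-7\right) \left(-3\right) 5 = 7 \left(-3\right) 5 = \left(-21\right) 5 = -105$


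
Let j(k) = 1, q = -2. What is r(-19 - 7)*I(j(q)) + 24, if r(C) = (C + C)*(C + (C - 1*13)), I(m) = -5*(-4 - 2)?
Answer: 101424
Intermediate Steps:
I(m) = 30 (I(m) = -5*(-6) = 30)
r(C) = 2*C*(-13 + 2*C) (r(C) = (2*C)*(C + (C - 13)) = (2*C)*(C + (-13 + C)) = (2*C)*(-13 + 2*C) = 2*C*(-13 + 2*C))
r(-19 - 7)*I(j(q)) + 24 = (2*(-19 - 7)*(-13 + 2*(-19 - 7)))*30 + 24 = (2*(-26)*(-13 + 2*(-26)))*30 + 24 = (2*(-26)*(-13 - 52))*30 + 24 = (2*(-26)*(-65))*30 + 24 = 3380*30 + 24 = 101400 + 24 = 101424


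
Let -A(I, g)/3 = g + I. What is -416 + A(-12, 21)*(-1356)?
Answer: 36196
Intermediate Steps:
A(I, g) = -3*I - 3*g (A(I, g) = -3*(g + I) = -3*(I + g) = -3*I - 3*g)
-416 + A(-12, 21)*(-1356) = -416 + (-3*(-12) - 3*21)*(-1356) = -416 + (36 - 63)*(-1356) = -416 - 27*(-1356) = -416 + 36612 = 36196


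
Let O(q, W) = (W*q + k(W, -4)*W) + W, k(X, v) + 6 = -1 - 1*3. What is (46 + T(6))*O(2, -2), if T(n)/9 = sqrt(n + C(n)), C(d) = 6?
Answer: 644 + 252*sqrt(3) ≈ 1080.5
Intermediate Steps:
k(X, v) = -10 (k(X, v) = -6 + (-1 - 1*3) = -6 + (-1 - 3) = -6 - 4 = -10)
O(q, W) = -9*W + W*q (O(q, W) = (W*q - 10*W) + W = (-10*W + W*q) + W = -9*W + W*q)
T(n) = 9*sqrt(6 + n) (T(n) = 9*sqrt(n + 6) = 9*sqrt(6 + n))
(46 + T(6))*O(2, -2) = (46 + 9*sqrt(6 + 6))*(-2*(-9 + 2)) = (46 + 9*sqrt(12))*(-2*(-7)) = (46 + 9*(2*sqrt(3)))*14 = (46 + 18*sqrt(3))*14 = 644 + 252*sqrt(3)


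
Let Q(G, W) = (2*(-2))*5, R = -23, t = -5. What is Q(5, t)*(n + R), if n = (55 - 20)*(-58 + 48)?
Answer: 7460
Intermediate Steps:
Q(G, W) = -20 (Q(G, W) = -4*5 = -20)
n = -350 (n = 35*(-10) = -350)
Q(5, t)*(n + R) = -20*(-350 - 23) = -20*(-373) = 7460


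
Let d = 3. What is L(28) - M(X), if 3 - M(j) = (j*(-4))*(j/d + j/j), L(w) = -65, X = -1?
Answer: -196/3 ≈ -65.333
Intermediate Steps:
M(j) = 3 + 4*j*(1 + j/3) (M(j) = 3 - j*(-4)*(j/3 + j/j) = 3 - (-4*j)*(j*(⅓) + 1) = 3 - (-4*j)*(j/3 + 1) = 3 - (-4*j)*(1 + j/3) = 3 - (-4)*j*(1 + j/3) = 3 + 4*j*(1 + j/3))
L(28) - M(X) = -65 - (3 + 4*(-1) + (4/3)*(-1)²) = -65 - (3 - 4 + (4/3)*1) = -65 - (3 - 4 + 4/3) = -65 - 1*⅓ = -65 - ⅓ = -196/3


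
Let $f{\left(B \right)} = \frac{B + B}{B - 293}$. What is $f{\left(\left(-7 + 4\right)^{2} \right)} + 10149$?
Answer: $\frac{1441149}{142} \approx 10149.0$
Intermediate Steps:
$f{\left(B \right)} = \frac{2 B}{-293 + B}$
$f{\left(\left(-7 + 4\right)^{2} \right)} + 10149 = \frac{2 \left(-7 + 4\right)^{2}}{-293 + \left(-7 + 4\right)^{2}} + 10149 = \frac{2 \left(-3\right)^{2}}{-293 + \left(-3\right)^{2}} + 10149 = 2 \cdot 9 \frac{1}{-293 + 9} + 10149 = 2 \cdot 9 \frac{1}{-284} + 10149 = 2 \cdot 9 \left(- \frac{1}{284}\right) + 10149 = - \frac{9}{142} + 10149 = \frac{1441149}{142}$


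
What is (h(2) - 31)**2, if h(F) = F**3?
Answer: 529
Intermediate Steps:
(h(2) - 31)**2 = (2**3 - 31)**2 = (8 - 31)**2 = (-23)**2 = 529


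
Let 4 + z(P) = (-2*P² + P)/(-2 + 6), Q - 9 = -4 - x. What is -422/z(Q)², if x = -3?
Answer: -211/578 ≈ -0.36505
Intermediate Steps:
Q = 8 (Q = 9 + (-4 - 1*(-3)) = 9 + (-4 + 3) = 9 - 1 = 8)
z(P) = -4 - P²/2 + P/4 (z(P) = -4 + (-2*P² + P)/(-2 + 6) = -4 + (P - 2*P²)/4 = -4 + (P - 2*P²)*(¼) = -4 + (-P²/2 + P/4) = -4 - P²/2 + P/4)
-422/z(Q)² = -422/(-4 - ½*8² + (¼)*8)² = -422/(-4 - ½*64 + 2)² = -422/(-4 - 32 + 2)² = -422/((-34)²) = -422/1156 = -422*1/1156 = -211/578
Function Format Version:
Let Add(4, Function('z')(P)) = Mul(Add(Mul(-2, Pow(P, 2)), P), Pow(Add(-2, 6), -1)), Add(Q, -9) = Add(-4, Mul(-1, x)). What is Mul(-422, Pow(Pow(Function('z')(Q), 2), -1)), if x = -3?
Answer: Rational(-211, 578) ≈ -0.36505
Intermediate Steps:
Q = 8 (Q = Add(9, Add(-4, Mul(-1, -3))) = Add(9, Add(-4, 3)) = Add(9, -1) = 8)
Function('z')(P) = Add(-4, Mul(Rational(-1, 2), Pow(P, 2)), Mul(Rational(1, 4), P)) (Function('z')(P) = Add(-4, Mul(Add(Mul(-2, Pow(P, 2)), P), Pow(Add(-2, 6), -1))) = Add(-4, Mul(Add(P, Mul(-2, Pow(P, 2))), Pow(4, -1))) = Add(-4, Mul(Add(P, Mul(-2, Pow(P, 2))), Rational(1, 4))) = Add(-4, Add(Mul(Rational(-1, 2), Pow(P, 2)), Mul(Rational(1, 4), P))) = Add(-4, Mul(Rational(-1, 2), Pow(P, 2)), Mul(Rational(1, 4), P)))
Mul(-422, Pow(Pow(Function('z')(Q), 2), -1)) = Mul(-422, Pow(Pow(Add(-4, Mul(Rational(-1, 2), Pow(8, 2)), Mul(Rational(1, 4), 8)), 2), -1)) = Mul(-422, Pow(Pow(Add(-4, Mul(Rational(-1, 2), 64), 2), 2), -1)) = Mul(-422, Pow(Pow(Add(-4, -32, 2), 2), -1)) = Mul(-422, Pow(Pow(-34, 2), -1)) = Mul(-422, Pow(1156, -1)) = Mul(-422, Rational(1, 1156)) = Rational(-211, 578)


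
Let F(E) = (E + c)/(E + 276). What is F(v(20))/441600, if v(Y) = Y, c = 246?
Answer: 133/65356800 ≈ 2.0350e-6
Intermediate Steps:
F(E) = (246 + E)/(276 + E) (F(E) = (E + 246)/(E + 276) = (246 + E)/(276 + E))
F(v(20))/441600 = ((246 + 20)/(276 + 20))/441600 = (266/296)*(1/441600) = ((1/296)*266)*(1/441600) = (133/148)*(1/441600) = 133/65356800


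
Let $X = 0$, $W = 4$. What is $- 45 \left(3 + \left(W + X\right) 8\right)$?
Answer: $-1575$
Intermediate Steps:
$- 45 \left(3 + \left(W + X\right) 8\right) = - 45 \left(3 + \left(4 + 0\right) 8\right) = - 45 \left(3 + 4 \cdot 8\right) = - 45 \left(3 + 32\right) = \left(-45\right) 35 = -1575$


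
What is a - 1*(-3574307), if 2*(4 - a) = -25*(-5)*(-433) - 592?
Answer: 7203339/2 ≈ 3.6017e+6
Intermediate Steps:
a = 54725/2 (a = 4 - (-25*(-5)*(-433) - 592)/2 = 4 - (125*(-433) - 592)/2 = 4 - (-54125 - 592)/2 = 4 - ½*(-54717) = 4 + 54717/2 = 54725/2 ≈ 27363.)
a - 1*(-3574307) = 54725/2 - 1*(-3574307) = 54725/2 + 3574307 = 7203339/2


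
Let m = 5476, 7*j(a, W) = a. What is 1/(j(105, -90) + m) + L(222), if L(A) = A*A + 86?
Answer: 271090671/5491 ≈ 49370.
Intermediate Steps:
L(A) = 86 + A² (L(A) = A² + 86 = 86 + A²)
j(a, W) = a/7
1/(j(105, -90) + m) + L(222) = 1/((⅐)*105 + 5476) + (86 + 222²) = 1/(15 + 5476) + (86 + 49284) = 1/5491 + 49370 = 271090671/5491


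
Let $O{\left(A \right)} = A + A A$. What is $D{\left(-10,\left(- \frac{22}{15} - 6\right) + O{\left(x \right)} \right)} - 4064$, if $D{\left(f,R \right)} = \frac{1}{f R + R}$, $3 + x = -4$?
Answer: $- \frac{6315461}{1554} \approx -4064.0$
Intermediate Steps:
$x = -7$ ($x = -3 - 4 = -7$)
$O{\left(A \right)} = A + A^{2}$
$D{\left(f,R \right)} = \frac{1}{R + R f}$ ($D{\left(f,R \right)} = \frac{1}{R f + R} = \frac{1}{R + R f}$)
$D{\left(-10,\left(- \frac{22}{15} - 6\right) + O{\left(x \right)} \right)} - 4064 = \frac{1}{\left(\left(- \frac{22}{15} - 6\right) - 7 \left(1 - 7\right)\right) \left(1 - 10\right)} - 4064 = \frac{1}{\left(\left(\left(-22\right) \frac{1}{15} - 6\right) - -42\right) \left(-9\right)} - 4064 = \frac{1}{\left(- \frac{22}{15} - 6\right) + 42} \left(- \frac{1}{9}\right) - 4064 = \frac{1}{- \frac{112}{15} + 42} \left(- \frac{1}{9}\right) - 4064 = \frac{1}{\frac{518}{15}} \left(- \frac{1}{9}\right) - 4064 = \frac{15}{518} \left(- \frac{1}{9}\right) - 4064 = - \frac{5}{1554} - 4064 = - \frac{6315461}{1554}$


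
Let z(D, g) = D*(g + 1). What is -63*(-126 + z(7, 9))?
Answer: 3528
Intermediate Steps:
z(D, g) = D*(1 + g)
-63*(-126 + z(7, 9)) = -63*(-126 + 7*(1 + 9)) = -63*(-126 + 7*10) = -63*(-126 + 70) = -63*(-56) = 3528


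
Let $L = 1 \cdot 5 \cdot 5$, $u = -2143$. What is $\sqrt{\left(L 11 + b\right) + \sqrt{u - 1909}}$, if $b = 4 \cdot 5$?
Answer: $\sqrt{295 + 2 i \sqrt{1013}} \approx 17.274 + 1.8425 i$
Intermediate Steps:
$L = 25$ ($L = 5 \cdot 5 = 25$)
$b = 20$
$\sqrt{\left(L 11 + b\right) + \sqrt{u - 1909}} = \sqrt{\left(25 \cdot 11 + 20\right) + \sqrt{-2143 - 1909}} = \sqrt{\left(275 + 20\right) + \sqrt{-4052}} = \sqrt{295 + 2 i \sqrt{1013}}$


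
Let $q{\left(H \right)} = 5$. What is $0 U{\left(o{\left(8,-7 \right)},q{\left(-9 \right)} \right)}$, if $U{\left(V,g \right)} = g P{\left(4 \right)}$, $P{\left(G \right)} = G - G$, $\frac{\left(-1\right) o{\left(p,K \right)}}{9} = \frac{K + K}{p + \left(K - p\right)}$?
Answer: $0$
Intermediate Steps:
$o{\left(p,K \right)} = -18$ ($o{\left(p,K \right)} = - 9 \frac{K + K}{p + \left(K - p\right)} = - 9 \frac{2 K}{K} = \left(-9\right) 2 = -18$)
$P{\left(G \right)} = 0$
$U{\left(V,g \right)} = 0$ ($U{\left(V,g \right)} = g 0 = 0$)
$0 U{\left(o{\left(8,-7 \right)},q{\left(-9 \right)} \right)} = 0 \cdot 0 = 0$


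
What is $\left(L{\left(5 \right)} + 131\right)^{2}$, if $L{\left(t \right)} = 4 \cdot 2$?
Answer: $19321$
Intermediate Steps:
$L{\left(t \right)} = 8$
$\left(L{\left(5 \right)} + 131\right)^{2} = \left(8 + 131\right)^{2} = 139^{2} = 19321$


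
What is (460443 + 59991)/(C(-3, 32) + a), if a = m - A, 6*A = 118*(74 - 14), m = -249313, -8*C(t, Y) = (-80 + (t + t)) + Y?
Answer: -2081736/1001945 ≈ -2.0777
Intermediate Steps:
C(t, Y) = 10 - t/4 - Y/8 (C(t, Y) = -((-80 + (t + t)) + Y)/8 = -((-80 + 2*t) + Y)/8 = -(-80 + Y + 2*t)/8 = 10 - t/4 - Y/8)
A = 1180 (A = (118*(74 - 14))/6 = (118*60)/6 = (⅙)*7080 = 1180)
a = -250493 (a = -249313 - 1*1180 = -249313 - 1180 = -250493)
(460443 + 59991)/(C(-3, 32) + a) = (460443 + 59991)/((10 - ¼*(-3) - ⅛*32) - 250493) = 520434/((10 + ¾ - 4) - 250493) = 520434/(27/4 - 250493) = 520434/(-1001945/4) = 520434*(-4/1001945) = -2081736/1001945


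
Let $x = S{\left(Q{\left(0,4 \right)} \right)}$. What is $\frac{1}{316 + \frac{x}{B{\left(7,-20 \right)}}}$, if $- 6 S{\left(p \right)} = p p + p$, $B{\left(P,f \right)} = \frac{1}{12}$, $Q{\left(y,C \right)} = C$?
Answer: $\frac{1}{276} \approx 0.0036232$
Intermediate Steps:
$B{\left(P,f \right)} = \frac{1}{12}$
$S{\left(p \right)} = - \frac{p}{6} - \frac{p^{2}}{6}$ ($S{\left(p \right)} = - \frac{p p + p}{6} = - \frac{p^{2} + p}{6} = - \frac{p + p^{2}}{6} = - \frac{p}{6} - \frac{p^{2}}{6}$)
$x = - \frac{10}{3}$ ($x = \left(- \frac{1}{6}\right) 4 \left(1 + 4\right) = \left(- \frac{1}{6}\right) 4 \cdot 5 = - \frac{10}{3} \approx -3.3333$)
$\frac{1}{316 + \frac{x}{B{\left(7,-20 \right)}}} = \frac{1}{316 - \frac{10 \frac{1}{\frac{1}{12}}}{3}} = \frac{1}{316 - 40} = \frac{1}{276}$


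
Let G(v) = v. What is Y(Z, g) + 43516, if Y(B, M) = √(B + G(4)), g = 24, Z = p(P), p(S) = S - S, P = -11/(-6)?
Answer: 43518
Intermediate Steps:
P = 11/6 (P = -11*(-⅙) = 11/6 ≈ 1.8333)
p(S) = 0
Z = 0
Y(B, M) = √(4 + B) (Y(B, M) = √(B + 4) = √(4 + B))
Y(Z, g) + 43516 = √(4 + 0) + 43516 = √4 + 43516 = 2 + 43516 = 43518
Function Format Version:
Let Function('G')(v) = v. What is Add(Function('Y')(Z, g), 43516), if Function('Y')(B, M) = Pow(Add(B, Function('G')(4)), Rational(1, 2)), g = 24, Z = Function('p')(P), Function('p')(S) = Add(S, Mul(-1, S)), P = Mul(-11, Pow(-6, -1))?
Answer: 43518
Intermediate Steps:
P = Rational(11, 6) (P = Mul(-11, Rational(-1, 6)) = Rational(11, 6) ≈ 1.8333)
Function('p')(S) = 0
Z = 0
Function('Y')(B, M) = Pow(Add(4, B), Rational(1, 2)) (Function('Y')(B, M) = Pow(Add(B, 4), Rational(1, 2)) = Pow(Add(4, B), Rational(1, 2)))
Add(Function('Y')(Z, g), 43516) = Add(Pow(Add(4, 0), Rational(1, 2)), 43516) = Add(Pow(4, Rational(1, 2)), 43516) = Add(2, 43516) = 43518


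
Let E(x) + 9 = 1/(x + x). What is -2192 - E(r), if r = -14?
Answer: -61123/28 ≈ -2183.0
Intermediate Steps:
E(x) = -9 + 1/(2*x) (E(x) = -9 + 1/(x + x) = -9 + 1/(2*x))
-2192 - E(r) = -2192 - (-9 + (1/2)/(-14)) = -2192 - (-9 + (1/2)*(-1/14)) = -2192 - (-9 - 1/28) = -2192 - 1*(-253/28) = -2192 + 253/28 = -61123/28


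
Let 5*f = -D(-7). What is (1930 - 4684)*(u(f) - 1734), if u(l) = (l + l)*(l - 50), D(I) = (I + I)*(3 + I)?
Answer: 25000812/25 ≈ 1.0000e+6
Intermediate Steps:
D(I) = 2*I*(3 + I) (D(I) = (2*I)*(3 + I) = 2*I*(3 + I))
f = -56/5 (f = (-2*(-7)*(3 - 7))/5 = (-2*(-7)*(-4))/5 = (-1*56)/5 = (⅕)*(-56) = -56/5 ≈ -11.200)
u(l) = 2*l*(-50 + l) (u(l) = (2*l)*(-50 + l) = 2*l*(-50 + l))
(1930 - 4684)*(u(f) - 1734) = (1930 - 4684)*(2*(-56/5)*(-50 - 56/5) - 1734) = -2754*(2*(-56/5)*(-306/5) - 1734) = -2754*(34272/25 - 1734) = -2754*(-9078/25) = 25000812/25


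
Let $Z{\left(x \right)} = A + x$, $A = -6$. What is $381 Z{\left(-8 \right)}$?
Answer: $-5334$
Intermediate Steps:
$Z{\left(x \right)} = -6 + x$
$381 Z{\left(-8 \right)} = 381 \left(-6 - 8\right) = 381 \left(-14\right) = -5334$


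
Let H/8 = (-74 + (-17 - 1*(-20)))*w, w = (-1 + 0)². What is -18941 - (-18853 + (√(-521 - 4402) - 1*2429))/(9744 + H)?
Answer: -86890667/4588 - 3*I*√547/9176 ≈ -18939.0 - 0.0076465*I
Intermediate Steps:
w = 1 (w = (-1)² = 1)
H = -568 (H = 8*((-74 + (-17 - 1*(-20)))*1) = 8*((-74 + (-17 + 20))*1) = 8*((-74 + 3)*1) = 8*(-71*1) = 8*(-71) = -568)
-18941 - (-18853 + (√(-521 - 4402) - 1*2429))/(9744 + H) = -18941 - (-18853 + (√(-521 - 4402) - 1*2429))/(9744 - 568) = -18941 - (-18853 + (√(-4923) - 2429))/9176 = -18941 - (-18853 + (3*I*√547 - 2429))/9176 = -18941 - (-18853 + (-2429 + 3*I*√547))/9176 = -18941 - (-21282 + 3*I*√547)/9176 = -18941 - (-10641/4588 + 3*I*√547/9176) = -18941 + (10641/4588 - 3*I*√547/9176) = -86890667/4588 - 3*I*√547/9176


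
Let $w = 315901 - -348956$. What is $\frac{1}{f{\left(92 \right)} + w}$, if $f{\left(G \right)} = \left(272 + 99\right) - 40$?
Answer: $\frac{1}{665188} \approx 1.5033 \cdot 10^{-6}$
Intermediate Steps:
$f{\left(G \right)} = 331$ ($f{\left(G \right)} = 371 - 40 = 331$)
$w = 664857$ ($w = 315901 + 348956 = 664857$)
$\frac{1}{f{\left(92 \right)} + w} = \frac{1}{331 + 664857} = \frac{1}{665188}$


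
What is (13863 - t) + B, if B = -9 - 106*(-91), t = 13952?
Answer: 9548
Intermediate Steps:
B = 9637 (B = -9 + 9646 = 9637)
(13863 - t) + B = (13863 - 1*13952) + 9637 = (13863 - 13952) + 9637 = -89 + 9637 = 9548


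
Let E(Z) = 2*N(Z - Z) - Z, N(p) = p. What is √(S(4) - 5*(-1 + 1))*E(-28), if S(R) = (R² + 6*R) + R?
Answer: 56*√11 ≈ 185.73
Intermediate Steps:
S(R) = R² + 7*R
E(Z) = -Z (E(Z) = 2*(Z - Z) - Z = 2*0 - Z = 0 - Z = -Z)
√(S(4) - 5*(-1 + 1))*E(-28) = √(4*(7 + 4) - 5*(-1 + 1))*(-1*(-28)) = √(4*11 - 5*0)*28 = √(44 + 0)*28 = √44*28 = (2*√11)*28 = 56*√11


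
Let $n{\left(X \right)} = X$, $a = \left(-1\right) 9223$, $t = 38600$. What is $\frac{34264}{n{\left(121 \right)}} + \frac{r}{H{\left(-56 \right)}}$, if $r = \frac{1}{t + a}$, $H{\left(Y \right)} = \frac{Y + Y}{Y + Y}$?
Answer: $\frac{1006573649}{3554617} \approx 283.17$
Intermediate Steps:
$a = -9223$
$H{\left(Y \right)} = 1$ ($H{\left(Y \right)} = \frac{2 Y}{2 Y} = 2 Y \frac{1}{2 Y} = 1$)
$r = \frac{1}{29377}$ ($r = \frac{1}{38600 - 9223} = \frac{1}{29377} \approx 3.404 \cdot 10^{-5}$)
$\frac{34264}{n{\left(121 \right)}} + \frac{r}{H{\left(-56 \right)}} = \frac{34264}{121} + \frac{1}{29377 \cdot 1} = 34264 \cdot \frac{1}{121} + \frac{1}{29377} \cdot 1 = \frac{34264}{121} + \frac{1}{29377} = \frac{1006573649}{3554617}$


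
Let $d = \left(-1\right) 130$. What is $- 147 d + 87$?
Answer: $19197$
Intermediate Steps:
$d = -130$
$- 147 d + 87 = \left(-147\right) \left(-130\right) + 87 = 19110 + 87 = 19197$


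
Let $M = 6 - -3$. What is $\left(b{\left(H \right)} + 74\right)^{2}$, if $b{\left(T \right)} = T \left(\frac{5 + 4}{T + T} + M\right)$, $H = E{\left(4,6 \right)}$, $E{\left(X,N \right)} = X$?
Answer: $\frac{52441}{4} \approx 13110.0$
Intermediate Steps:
$M = 9$ ($M = 6 + 3 = 9$)
$H = 4$
$b{\left(T \right)} = T \left(9 + \frac{9}{2 T}\right)$ ($b{\left(T \right)} = T \left(\frac{5 + 4}{T + T} + 9\right) = T \left(\frac{9}{2 T} + 9\right) = T \left(9 + \frac{9}{2 T}\right)$)
$\left(b{\left(H \right)} + 74\right)^{2} = \left(\left(\frac{9}{2} + 9 \cdot 4\right) + 74\right)^{2} = \left(\left(\frac{9}{2} + 36\right) + 74\right)^{2} = \left(\frac{81}{2} + 74\right)^{2} = \left(\frac{229}{2}\right)^{2} = \frac{52441}{4}$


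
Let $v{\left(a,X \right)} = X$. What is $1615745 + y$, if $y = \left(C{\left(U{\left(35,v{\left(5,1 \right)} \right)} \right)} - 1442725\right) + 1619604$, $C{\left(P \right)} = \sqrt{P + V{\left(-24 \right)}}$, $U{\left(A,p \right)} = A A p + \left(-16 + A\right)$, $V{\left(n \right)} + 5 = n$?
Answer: $1792624 + 9 \sqrt{15} \approx 1.7927 \cdot 10^{6}$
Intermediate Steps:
$V{\left(n \right)} = -5 + n$
$U{\left(A,p \right)} = -16 + A + p A^{2}$ ($U{\left(A,p \right)} = A^{2} p + \left(-16 + A\right) = p A^{2} + \left(-16 + A\right) = -16 + A + p A^{2}$)
$C{\left(P \right)} = \sqrt{-29 + P}$ ($C{\left(P \right)} = \sqrt{P - 29} = \sqrt{-29 + P}$)
$y = 176879 + 9 \sqrt{15}$ ($y = \left(\sqrt{-29 + \left(-16 + 35 + 1 \cdot 35^{2}\right)} - 1442725\right) + 1619604 = \left(\sqrt{-29 + \left(-16 + 35 + 1 \cdot 1225\right)} - 1442725\right) + 1619604 = \left(\sqrt{-29 + \left(-16 + 35 + 1225\right)} - 1442725\right) + 1619604 = \left(\sqrt{-29 + 1244} - 1442725\right) + 1619604 = \left(\sqrt{1215} - 1442725\right) + 1619604 = \left(9 \sqrt{15} - 1442725\right) + 1619604 = \left(-1442725 + 9 \sqrt{15}\right) + 1619604 = 176879 + 9 \sqrt{15} \approx 1.7691 \cdot 10^{5}$)
$1615745 + y = 1615745 + \left(176879 + 9 \sqrt{15}\right) = 1792624 + 9 \sqrt{15}$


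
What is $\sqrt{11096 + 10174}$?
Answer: $\sqrt{21270} \approx 145.84$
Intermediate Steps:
$\sqrt{11096 + 10174} = \sqrt{21270}$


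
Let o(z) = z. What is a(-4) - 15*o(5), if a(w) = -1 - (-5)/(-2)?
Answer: -157/2 ≈ -78.500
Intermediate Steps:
a(w) = -7/2 (a(w) = -1 - (-5)*(-1)/2 = -1 - 1*5/2 = -1 - 5/2 = -7/2)
a(-4) - 15*o(5) = -7/2 - 75 = -157/2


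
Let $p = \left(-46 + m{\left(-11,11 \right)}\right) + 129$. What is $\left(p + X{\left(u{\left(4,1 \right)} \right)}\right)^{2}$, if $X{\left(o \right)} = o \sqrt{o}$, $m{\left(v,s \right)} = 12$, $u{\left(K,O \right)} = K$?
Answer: $10609$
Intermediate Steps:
$X{\left(o \right)} = o^{\frac{3}{2}}$
$p = 95$ ($p = \left(-46 + 12\right) + 129 = -34 + 129 = 95$)
$\left(p + X{\left(u{\left(4,1 \right)} \right)}\right)^{2} = \left(95 + 4^{\frac{3}{2}}\right)^{2} = \left(95 + 8\right)^{2} = 103^{2} = 10609$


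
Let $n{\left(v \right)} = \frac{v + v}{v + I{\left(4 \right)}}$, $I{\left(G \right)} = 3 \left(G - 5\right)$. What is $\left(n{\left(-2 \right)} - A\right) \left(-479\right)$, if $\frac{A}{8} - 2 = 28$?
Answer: $\frac{572884}{5} \approx 1.1458 \cdot 10^{5}$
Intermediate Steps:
$A = 240$ ($A = 16 + 8 \cdot 28 = 16 + 224 = 240$)
$I{\left(G \right)} = -15 + 3 G$ ($I{\left(G \right)} = 3 \left(-5 + G\right) = -15 + 3 G$)
$n{\left(v \right)} = \frac{2 v}{-3 + v}$ ($n{\left(v \right)} = \frac{v + v}{v + \left(-15 + 3 \cdot 4\right)} = \frac{2 v}{v + \left(-15 + 12\right)} = \frac{2 v}{v - 3} = \frac{2 v}{-3 + v}$)
$\left(n{\left(-2 \right)} - A\right) \left(-479\right) = \left(2 \left(-2\right) \frac{1}{-3 - 2} - 240\right) \left(-479\right) = \left(2 \left(-2\right) \frac{1}{-5} - 240\right) \left(-479\right) = \left(2 \left(-2\right) \left(- \frac{1}{5}\right) - 240\right) \left(-479\right) = \left(\frac{4}{5} - 240\right) \left(-479\right) = \left(- \frac{1196}{5}\right) \left(-479\right) = \frac{572884}{5}$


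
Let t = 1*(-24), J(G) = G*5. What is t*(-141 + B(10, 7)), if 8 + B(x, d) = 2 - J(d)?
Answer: 4368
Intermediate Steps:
J(G) = 5*G
t = -24
B(x, d) = -6 - 5*d (B(x, d) = -8 + (2 - 5*d) = -6 - 5*d)
t*(-141 + B(10, 7)) = -24*(-141 + (-6 - 5*7)) = -24*(-141 + (-6 - 35)) = -24*(-141 - 41) = -24*(-182) = 4368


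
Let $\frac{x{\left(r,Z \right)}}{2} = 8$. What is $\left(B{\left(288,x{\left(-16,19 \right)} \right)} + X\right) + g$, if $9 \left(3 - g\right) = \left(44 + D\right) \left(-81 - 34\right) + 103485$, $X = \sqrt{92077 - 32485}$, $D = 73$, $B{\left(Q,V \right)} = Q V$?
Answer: $- \frac{16177}{3} + 2 \sqrt{14898} \approx -5148.2$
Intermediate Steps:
$x{\left(r,Z \right)} = 16$ ($x{\left(r,Z \right)} = 2 \cdot 8 = 16$)
$X = 2 \sqrt{14898}$ ($X = \sqrt{59592} = 2 \sqrt{14898} \approx 244.11$)
$g = - \frac{30001}{3}$ ($g = 3 - \frac{\left(44 + 73\right) \left(-81 - 34\right) + 103485}{9} = 3 - \frac{117 \left(-81 - 34\right) + 103485}{9} = 3 - \frac{117 \left(-115\right) + 103485}{9} = 3 - \frac{-13455 + 103485}{9} = 3 - \frac{30010}{3} = - \frac{30001}{3} \approx -10000.0$)
$\left(B{\left(288,x{\left(-16,19 \right)} \right)} + X\right) + g = \left(288 \cdot 16 + 2 \sqrt{14898}\right) - \frac{30001}{3} = \left(4608 + 2 \sqrt{14898}\right) - \frac{30001}{3} = - \frac{16177}{3} + 2 \sqrt{14898}$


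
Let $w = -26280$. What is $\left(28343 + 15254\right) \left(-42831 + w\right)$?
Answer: $-3013032267$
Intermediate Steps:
$\left(28343 + 15254\right) \left(-42831 + w\right) = \left(28343 + 15254\right) \left(-42831 - 26280\right) = 43597 \left(-69111\right) = -3013032267$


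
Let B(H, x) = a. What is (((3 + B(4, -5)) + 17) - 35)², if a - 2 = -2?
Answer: 225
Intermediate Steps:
a = 0 (a = 2 - 2 = 0)
B(H, x) = 0
(((3 + B(4, -5)) + 17) - 35)² = (((3 + 0) + 17) - 35)² = ((3 + 17) - 35)² = (20 - 35)² = (-15)² = 225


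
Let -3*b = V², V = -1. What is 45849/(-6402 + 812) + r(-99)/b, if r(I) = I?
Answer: 1614381/5590 ≈ 288.80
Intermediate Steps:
b = -⅓ (b = -⅓*(-1)² = -⅓*1 = -⅓ ≈ -0.33333)
45849/(-6402 + 812) + r(-99)/b = 45849/(-6402 + 812) - 99/(-⅓) = 45849/(-5590) - 99*(-3) = 45849*(-1/5590) + 297 = -45849/5590 + 297 = 1614381/5590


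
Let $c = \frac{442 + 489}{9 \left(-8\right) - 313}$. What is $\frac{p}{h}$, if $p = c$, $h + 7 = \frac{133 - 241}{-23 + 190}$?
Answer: $\frac{22211}{70235} \approx 0.31624$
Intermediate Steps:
$c = - \frac{133}{55}$ ($c = \frac{931}{-72 - 313} = \frac{931}{-385} = 931 \left(- \frac{1}{385}\right) = - \frac{133}{55} \approx -2.4182$)
$h = - \frac{1277}{167}$ ($h = -7 + \frac{133 - 241}{-23 + 190} = -7 - \frac{108}{167} = - \frac{1277}{167} \approx -7.6467$)
$p = - \frac{133}{55} \approx -2.4182$
$\frac{p}{h} = - \frac{133}{55 \left(- \frac{1277}{167}\right)} = \left(- \frac{133}{55}\right) \left(- \frac{167}{1277}\right) = \frac{22211}{70235}$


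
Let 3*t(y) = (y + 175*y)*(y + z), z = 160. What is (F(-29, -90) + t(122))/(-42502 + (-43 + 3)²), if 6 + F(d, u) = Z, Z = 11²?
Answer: -2018483/40902 ≈ -49.349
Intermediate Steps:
t(y) = 176*y*(160 + y)/3 (t(y) = ((y + 175*y)*(y + 160))/3 = ((176*y)*(160 + y))/3 = (176*y*(160 + y))/3 = 176*y*(160 + y)/3)
Z = 121
F(d, u) = 115 (F(d, u) = -6 + 121 = 115)
(F(-29, -90) + t(122))/(-42502 + (-43 + 3)²) = (115 + (176/3)*122*(160 + 122))/(-42502 + (-43 + 3)²) = (115 + (176/3)*122*282)/(-42502 + (-40)²) = (115 + 2018368)/(-42502 + 1600) = 2018483/(-40902) = 2018483*(-1/40902) = -2018483/40902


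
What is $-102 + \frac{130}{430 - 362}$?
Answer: $- \frac{3403}{34} \approx -100.09$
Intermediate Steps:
$-102 + \frac{130}{430 - 362} = -102 + \frac{130}{68} = -102 + 130 \cdot \frac{1}{68} = -102 + \frac{65}{34} = - \frac{3403}{34}$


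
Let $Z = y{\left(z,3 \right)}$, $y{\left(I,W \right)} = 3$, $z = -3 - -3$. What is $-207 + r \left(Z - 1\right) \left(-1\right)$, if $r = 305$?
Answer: $-817$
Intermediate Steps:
$z = 0$ ($z = -3 + 3 = 0$)
$Z = 3$
$-207 + r \left(Z - 1\right) \left(-1\right) = -207 + 305 \left(3 - 1\right) \left(-1\right) = -207 + 305 \cdot 2 \left(-1\right) = -207 + 305 \left(-2\right) = -207 - 610 = -817$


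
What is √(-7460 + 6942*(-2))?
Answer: 4*I*√1334 ≈ 146.1*I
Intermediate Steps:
√(-7460 + 6942*(-2)) = √(-7460 - 13884) = √(-21344) = 4*I*√1334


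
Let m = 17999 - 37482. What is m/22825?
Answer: -19483/22825 ≈ -0.85358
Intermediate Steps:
m = -19483
m/22825 = -19483/22825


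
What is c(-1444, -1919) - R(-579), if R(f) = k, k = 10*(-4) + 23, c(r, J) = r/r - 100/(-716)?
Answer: 3247/179 ≈ 18.140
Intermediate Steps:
c(r, J) = 204/179 (c(r, J) = 1 - 100*(-1/716) = 1 + 25/179 = 204/179)
k = -17 (k = -40 + 23 = -17)
R(f) = -17
c(-1444, -1919) - R(-579) = 204/179 - 1*(-17) = 204/179 + 17 = 3247/179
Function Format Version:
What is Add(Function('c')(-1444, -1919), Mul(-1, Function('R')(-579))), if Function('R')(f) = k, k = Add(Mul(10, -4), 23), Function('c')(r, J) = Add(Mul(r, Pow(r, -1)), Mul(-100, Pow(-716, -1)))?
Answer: Rational(3247, 179) ≈ 18.140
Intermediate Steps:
Function('c')(r, J) = Rational(204, 179) (Function('c')(r, J) = Add(1, Mul(-100, Rational(-1, 716))) = Add(1, Rational(25, 179)) = Rational(204, 179))
k = -17 (k = Add(-40, 23) = -17)
Function('R')(f) = -17
Add(Function('c')(-1444, -1919), Mul(-1, Function('R')(-579))) = Add(Rational(204, 179), Mul(-1, -17)) = Add(Rational(204, 179), 17) = Rational(3247, 179)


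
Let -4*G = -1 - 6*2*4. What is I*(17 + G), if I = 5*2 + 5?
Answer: 1755/4 ≈ 438.75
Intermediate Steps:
I = 15 (I = 10 + 5 = 15)
G = 49/4 (G = -(-1 - 6*2*4)/4 = -(-1 - 12*4)/4 = -(-1 - 1*48)/4 = -(-1 - 48)/4 = -¼*(-49) = 49/4 ≈ 12.250)
I*(17 + G) = 15*(17 + 49/4) = 15*(117/4) = 1755/4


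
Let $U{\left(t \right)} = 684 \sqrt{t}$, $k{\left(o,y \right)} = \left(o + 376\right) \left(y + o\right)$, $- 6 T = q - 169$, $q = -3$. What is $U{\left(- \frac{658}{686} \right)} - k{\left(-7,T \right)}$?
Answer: $-7995 + \frac{684 i \sqrt{47}}{7} \approx -7995.0 + 669.9 i$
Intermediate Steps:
$T = \frac{86}{3}$ ($T = - \frac{-3 - 169}{6} = \left(- \frac{1}{6}\right) \left(-172\right) = \frac{86}{3} \approx 28.667$)
$k{\left(o,y \right)} = \left(376 + o\right) \left(o + y\right)$
$U{\left(- \frac{658}{686} \right)} - k{\left(-7,T \right)} = 684 \sqrt{- \frac{658}{686}} - \left(\left(-7\right)^{2} + 376 \left(-7\right) + 376 \cdot \frac{86}{3} - \frac{602}{3}\right) = 684 \sqrt{\left(-658\right) \frac{1}{686}} - \left(49 - 2632 + \frac{32336}{3} - \frac{602}{3}\right) = 684 \sqrt{- \frac{47}{49}} - 7995 = 684 \frac{i \sqrt{47}}{7} - 7995 = \frac{684 i \sqrt{47}}{7} - 7995 = -7995 + \frac{684 i \sqrt{47}}{7}$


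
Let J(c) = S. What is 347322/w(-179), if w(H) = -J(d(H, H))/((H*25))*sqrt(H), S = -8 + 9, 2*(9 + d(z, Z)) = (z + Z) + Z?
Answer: -8683050*I*sqrt(179) ≈ -1.1617e+8*I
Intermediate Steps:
d(z, Z) = -9 + Z + z/2 (d(z, Z) = -9 + ((z + Z) + Z)/2 = -9 + ((Z + z) + Z)/2 = -9 + (z + 2*Z)/2 = -9 + (Z + z/2) = -9 + Z + z/2)
S = 1
J(c) = 1
w(H) = -1/(25*sqrt(H)) (w(H) = -1/(H*25)*sqrt(H) = -1/(25*H)*sqrt(H) = -1/(25*sqrt(H)))
347322/w(-179) = 347322/((-(-1)*I*sqrt(179)/4475)) = 347322/((I*sqrt(179)/4475)) = 347322*(-25*I*sqrt(179)) = -8683050*I*sqrt(179)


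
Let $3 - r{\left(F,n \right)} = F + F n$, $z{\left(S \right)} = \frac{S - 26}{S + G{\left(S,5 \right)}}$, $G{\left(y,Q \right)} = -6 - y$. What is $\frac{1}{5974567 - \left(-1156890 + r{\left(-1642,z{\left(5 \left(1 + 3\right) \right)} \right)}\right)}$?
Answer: $\frac{1}{7128170} \approx 1.4029 \cdot 10^{-7}$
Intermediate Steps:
$z{\left(S \right)} = \frac{13}{3} - \frac{S}{6}$ ($z{\left(S \right)} = \frac{S - 26}{S - \left(6 + S\right)} = \frac{-26 + S}{-6} = \left(-26 + S\right) \left(- \frac{1}{6}\right) = \frac{13}{3} - \frac{S}{6}$)
$r{\left(F,n \right)} = 3 - F - F n$ ($r{\left(F,n \right)} = 3 - \left(F + F n\right) = 3 - F - F n$)
$\frac{1}{5974567 - \left(-1156890 + r{\left(-1642,z{\left(5 \left(1 + 3\right) \right)} \right)}\right)} = \frac{1}{5974567 - \left(-1156887 + 1642 - - 1642 \left(\frac{13}{3} - \frac{5 \left(1 + 3\right)}{6}\right)\right)} = \frac{1}{5974567 + \left(1156890 - \left(3 + 1642 - - 1642 \left(\frac{13}{3} - \frac{5 \cdot 4}{6}\right)\right)\right)} = \frac{1}{5974567 + \left(1156890 - \left(3 + 1642 - - 1642 \left(\frac{13}{3} - \frac{10}{3}\right)\right)\right)} = \frac{1}{5974567 + \left(1156890 - \left(3 + 1642 - \left(-1642\right) 1\right)\right)} = \frac{1}{5974567 + \left(1156890 - \left(3 + 1642 + 1642\right)\right)} = \frac{1}{5974567 + \left(1156890 - 3287\right)} = \frac{1}{5974567 + 1153603} = \frac{1}{7128170}$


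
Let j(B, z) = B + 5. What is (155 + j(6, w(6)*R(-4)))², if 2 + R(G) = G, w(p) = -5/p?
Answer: 27556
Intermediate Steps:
R(G) = -2 + G
j(B, z) = 5 + B
(155 + j(6, w(6)*R(-4)))² = (155 + (5 + 6))² = (155 + 11)² = 166² = 27556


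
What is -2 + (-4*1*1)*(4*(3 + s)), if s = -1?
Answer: -34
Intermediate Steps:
-2 + (-4*1*1)*(4*(3 + s)) = -2 + (-4*1*1)*(4*(3 - 1)) = -2 + (-4*1)*(4*2) = -2 - 4*8 = -2 - 32 = -34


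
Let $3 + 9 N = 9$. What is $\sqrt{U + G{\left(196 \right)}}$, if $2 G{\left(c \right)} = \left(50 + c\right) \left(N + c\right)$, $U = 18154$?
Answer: $2 \sqrt{10586} \approx 205.78$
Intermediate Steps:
$N = \frac{2}{3}$ ($N = - \frac{1}{3} + \frac{1}{9} \cdot 9 = - \frac{1}{3} + 1 = \frac{2}{3} \approx 0.66667$)
$G{\left(c \right)} = \frac{\left(50 + c\right) \left(\frac{2}{3} + c\right)}{2}$
$\sqrt{U + G{\left(196 \right)}} = \sqrt{18154 + \left(\frac{50}{3} + \frac{196^{2}}{2} + \frac{76}{3} \cdot 196\right)} = \sqrt{18154 + \left(\frac{50}{3} + \frac{1}{2} \cdot 38416 + \frac{14896}{3}\right)} = \sqrt{18154 + \left(\frac{50}{3} + 19208 + \frac{14896}{3}\right)} = \sqrt{18154 + 24190} = \sqrt{42344} = 2 \sqrt{10586}$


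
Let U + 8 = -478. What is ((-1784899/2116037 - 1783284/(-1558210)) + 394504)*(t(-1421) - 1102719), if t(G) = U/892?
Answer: -319868093603611024973732883/735282293070710 ≈ -4.3503e+11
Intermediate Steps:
U = -486 (U = -8 - 478 = -486)
t(G) = -243/446 (t(G) = -486/892 = -486*1/892 = -243/446)
((-1784899/2116037 - 1783284/(-1558210)) + 394504)*(t(-1421) - 1102719) = ((-1784899/2116037 - 1783284/(-1558210)) + 394504)*(-243/446 - 1102719) = ((-1784899*1/2116037 - 1783284*(-1/1558210)) + 394504)*(-491812917/446) = ((-1784899/2116037 + 891642/779105) + 394504)*(-491812917/446) = (496123727359/1648615006885 + 394504)*(-491812917/446) = (650385710799887399/1648615006885)*(-491812917/446) = -319868093603611024973732883/735282293070710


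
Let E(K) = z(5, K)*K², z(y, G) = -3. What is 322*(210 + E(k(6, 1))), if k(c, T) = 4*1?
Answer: 52164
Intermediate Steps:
k(c, T) = 4
E(K) = -3*K²
322*(210 + E(k(6, 1))) = 322*(210 - 3*4²) = 322*(210 - 3*16) = 322*(210 - 48) = 322*162 = 52164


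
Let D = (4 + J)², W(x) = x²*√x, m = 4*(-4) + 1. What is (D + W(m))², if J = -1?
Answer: -759294 + 4050*I*√15 ≈ -7.5929e+5 + 15686.0*I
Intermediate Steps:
m = -15 (m = -16 + 1 = -15)
W(x) = x^(5/2)
D = 9 (D = (4 - 1)² = 3² = 9)
(D + W(m))² = (9 + (-15)^(5/2))² = (9 + 225*I*√15)²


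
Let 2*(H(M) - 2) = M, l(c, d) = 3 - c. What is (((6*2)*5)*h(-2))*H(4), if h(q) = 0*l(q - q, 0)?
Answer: 0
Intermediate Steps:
H(M) = 2 + M/2
h(q) = 0 (h(q) = 0*(3 - (q - q)) = 0*(3 - 1*0) = 0*(3 + 0) = 0*3 = 0)
(((6*2)*5)*h(-2))*H(4) = (((6*2)*5)*0)*(2 + (½)*4) = ((12*5)*0)*(2 + 2) = (60*0)*4 = 0*4 = 0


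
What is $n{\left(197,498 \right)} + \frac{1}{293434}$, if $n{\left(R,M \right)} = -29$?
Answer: $- \frac{8509585}{293434} \approx -29.0$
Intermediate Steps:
$n{\left(197,498 \right)} + \frac{1}{293434} = -29 + \frac{1}{293434} = - \frac{8509585}{293434}$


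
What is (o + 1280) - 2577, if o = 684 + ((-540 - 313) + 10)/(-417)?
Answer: -84926/139 ≈ -610.98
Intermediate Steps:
o = 95357/139 (o = 684 + (-853 + 10)*(-1/417) = 684 - 843*(-1/417) = 684 + 281/139 = 95357/139 ≈ 686.02)
(o + 1280) - 2577 = (95357/139 + 1280) - 2577 = 273277/139 - 2577 = -84926/139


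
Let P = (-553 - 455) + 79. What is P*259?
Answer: -240611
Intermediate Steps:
P = -929 (P = -1008 + 79 = -929)
P*259 = -929*259 = -240611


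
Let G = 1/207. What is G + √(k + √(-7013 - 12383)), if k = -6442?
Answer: 1/207 + √(-6442 + 2*I*√4849) ≈ 0.87237 + 80.267*I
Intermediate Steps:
G = 1/207 ≈ 0.0048309
G + √(k + √(-7013 - 12383)) = 1/207 + √(-6442 + √(-7013 - 12383)) = 1/207 + √(-6442 + √(-19396)) = 1/207 + √(-6442 + 2*I*√4849)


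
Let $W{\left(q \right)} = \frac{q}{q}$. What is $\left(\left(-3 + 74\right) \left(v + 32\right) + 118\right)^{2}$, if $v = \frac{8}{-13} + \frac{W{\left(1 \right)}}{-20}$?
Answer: $\frac{371023519689}{67600} \approx 5.4885 \cdot 10^{6}$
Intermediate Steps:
$W{\left(q \right)} = 1$
$v = - \frac{173}{260}$ ($v = \frac{8}{-13} + 1 \frac{1}{-20} = 8 \left(- \frac{1}{13}\right) + 1 \left(- \frac{1}{20}\right) = - \frac{8}{13} - \frac{1}{20} = - \frac{173}{260} \approx -0.66538$)
$\left(\left(-3 + 74\right) \left(v + 32\right) + 118\right)^{2} = \left(\left(-3 + 74\right) \left(- \frac{173}{260} + 32\right) + 118\right)^{2} = \left(71 \cdot \frac{8147}{260} + 118\right)^{2} = \left(\frac{578437}{260} + 118\right)^{2} = \left(\frac{609117}{260}\right)^{2} = \frac{371023519689}{67600}$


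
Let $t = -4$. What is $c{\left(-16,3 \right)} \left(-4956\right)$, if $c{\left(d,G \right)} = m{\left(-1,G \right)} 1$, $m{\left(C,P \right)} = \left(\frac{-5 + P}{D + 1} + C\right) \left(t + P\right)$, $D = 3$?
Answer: $-7434$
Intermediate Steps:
$m{\left(C,P \right)} = \left(-4 + P\right) \left(- \frac{5}{4} + C + \frac{P}{4}\right)$ ($m{\left(C,P \right)} = \left(\frac{-5 + P}{3 + 1} + C\right) \left(-4 + P\right) = \left(\frac{-5 + P}{4} + C\right) \left(-4 + P\right) = \left(\left(-5 + P\right) \frac{1}{4} + C\right) \left(-4 + P\right) = \left(\left(- \frac{5}{4} + \frac{P}{4}\right) + C\right) \left(-4 + P\right) = \left(- \frac{5}{4} + C + \frac{P}{4}\right) \left(-4 + P\right) = \left(-4 + P\right) \left(- \frac{5}{4} + C + \frac{P}{4}\right)$)
$c{\left(d,G \right)} = 9 - \frac{13 G}{4} + \frac{G^{2}}{4}$ ($c{\left(d,G \right)} = \left(5 - -4 - \frac{9 G}{4} + \frac{G^{2}}{4} - G\right) 1 = \left(5 + 4 - \frac{9 G}{4} + \frac{G^{2}}{4} - G\right) 1 = \left(9 - \frac{13 G}{4} + \frac{G^{2}}{4}\right) 1 = 9 - \frac{13 G}{4} + \frac{G^{2}}{4}$)
$c{\left(-16,3 \right)} \left(-4956\right) = \left(9 - \frac{39}{4} + \frac{3^{2}}{4}\right) \left(-4956\right) = \left(9 - \frac{39}{4} + \frac{1}{4} \cdot 9\right) \left(-4956\right) = \left(9 - \frac{39}{4} + \frac{9}{4}\right) \left(-4956\right) = \frac{3}{2} \left(-4956\right) = -7434$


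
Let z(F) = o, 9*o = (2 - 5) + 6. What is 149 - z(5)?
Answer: 446/3 ≈ 148.67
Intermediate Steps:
o = ⅓ (o = ((2 - 5) + 6)/9 = (-3 + 6)/9 = (⅑)*3 = ⅓ ≈ 0.33333)
z(F) = ⅓
149 - z(5) = 149 - 1*⅓ = 149 - ⅓ = 446/3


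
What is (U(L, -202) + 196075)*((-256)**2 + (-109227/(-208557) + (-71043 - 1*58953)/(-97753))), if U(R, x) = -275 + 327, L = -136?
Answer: 87350060469260861531/6795690807 ≈ 1.2854e+10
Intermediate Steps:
U(R, x) = 52
(U(L, -202) + 196075)*((-256)**2 + (-109227/(-208557) + (-71043 - 1*58953)/(-97753))) = (52 + 196075)*((-256)**2 + (-109227/(-208557) + (-71043 - 1*58953)/(-97753))) = 196127*(65536 + (-109227*(-1/208557) + (-71043 - 58953)*(-1/97753))) = 196127*(65536 + (36409/69519 - 129996*(-1/97753))) = 196127*(65536 + (36409/69519 + 129996/97753)) = 196127*(65536 + 12596280901/6795690807) = 196127*(445374989008453/6795690807) = 87350060469260861531/6795690807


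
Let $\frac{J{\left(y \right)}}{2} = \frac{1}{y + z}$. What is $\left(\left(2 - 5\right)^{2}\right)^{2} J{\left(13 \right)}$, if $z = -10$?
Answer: $54$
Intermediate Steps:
$J{\left(y \right)} = \frac{2}{-10 + y}$ ($J{\left(y \right)} = \frac{2}{y - 10} = \frac{2}{-10 + y}$)
$\left(\left(2 - 5\right)^{2}\right)^{2} J{\left(13 \right)} = \left(\left(2 - 5\right)^{2}\right)^{2} \frac{2}{-10 + 13} = \left(\left(-3\right)^{2}\right)^{2} \cdot \frac{2}{3} = 9^{2} \cdot 2 \cdot \frac{1}{3} = 81 \cdot \frac{2}{3} = 54$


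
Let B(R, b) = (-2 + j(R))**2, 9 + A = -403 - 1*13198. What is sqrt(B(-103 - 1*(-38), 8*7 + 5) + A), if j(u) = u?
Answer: I*sqrt(9121) ≈ 95.504*I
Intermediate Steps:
A = -13610 (A = -9 + (-403 - 1*13198) = -9 + (-403 - 13198) = -9 - 13601 = -13610)
B(R, b) = (-2 + R)**2
sqrt(B(-103 - 1*(-38), 8*7 + 5) + A) = sqrt((-2 + (-103 - 1*(-38)))**2 - 13610) = sqrt((-2 + (-103 + 38))**2 - 13610) = sqrt((-2 - 65)**2 - 13610) = sqrt((-67)**2 - 13610) = sqrt(4489 - 13610) = sqrt(-9121) = I*sqrt(9121)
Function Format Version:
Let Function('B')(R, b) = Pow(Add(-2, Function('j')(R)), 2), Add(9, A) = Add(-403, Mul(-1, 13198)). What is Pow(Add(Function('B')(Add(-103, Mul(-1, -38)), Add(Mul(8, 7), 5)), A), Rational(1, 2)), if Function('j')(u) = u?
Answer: Mul(I, Pow(9121, Rational(1, 2))) ≈ Mul(95.504, I)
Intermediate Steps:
A = -13610 (A = Add(-9, Add(-403, Mul(-1, 13198))) = Add(-9, Add(-403, -13198)) = Add(-9, -13601) = -13610)
Function('B')(R, b) = Pow(Add(-2, R), 2)
Pow(Add(Function('B')(Add(-103, Mul(-1, -38)), Add(Mul(8, 7), 5)), A), Rational(1, 2)) = Pow(Add(Pow(Add(-2, Add(-103, Mul(-1, -38))), 2), -13610), Rational(1, 2)) = Pow(Add(Pow(Add(-2, Add(-103, 38)), 2), -13610), Rational(1, 2)) = Pow(Add(Pow(Add(-2, -65), 2), -13610), Rational(1, 2)) = Pow(Add(Pow(-67, 2), -13610), Rational(1, 2)) = Pow(Add(4489, -13610), Rational(1, 2)) = Pow(-9121, Rational(1, 2)) = Mul(I, Pow(9121, Rational(1, 2)))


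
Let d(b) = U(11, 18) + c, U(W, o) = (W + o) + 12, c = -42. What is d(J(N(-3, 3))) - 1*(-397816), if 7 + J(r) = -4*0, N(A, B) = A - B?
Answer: 397815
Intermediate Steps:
U(W, o) = 12 + W + o
J(r) = -7 (J(r) = -7 - 4*0 = -7 + 0 = -7)
d(b) = -1 (d(b) = (12 + 11 + 18) - 42 = 41 - 42 = -1)
d(J(N(-3, 3))) - 1*(-397816) = -1 - 1*(-397816) = -1 + 397816 = 397815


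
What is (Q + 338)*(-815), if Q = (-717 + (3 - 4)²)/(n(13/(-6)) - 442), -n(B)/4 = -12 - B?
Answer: -83629595/302 ≈ -2.7692e+5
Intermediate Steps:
n(B) = 48 + 4*B (n(B) = -4*(-12 - B) = 48 + 4*B)
Q = 537/302 (Q = (-717 + (3 - 4)²)/((48 + 4*(13/(-6))) - 442) = (-717 + (-1)²)/((48 + 4*(13*(-⅙))) - 442) = (-717 + 1)/((48 + 4*(-13/6)) - 442) = -716/((48 - 26/3) - 442) = -716/(118/3 - 442) = -716/(-1208/3) = -716*(-3/1208) = 537/302 ≈ 1.7781)
(Q + 338)*(-815) = (537/302 + 338)*(-815) = (102613/302)*(-815) = -83629595/302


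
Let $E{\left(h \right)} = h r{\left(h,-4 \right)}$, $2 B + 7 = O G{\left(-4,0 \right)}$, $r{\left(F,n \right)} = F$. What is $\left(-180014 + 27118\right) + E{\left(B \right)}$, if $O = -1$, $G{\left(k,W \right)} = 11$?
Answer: $-152815$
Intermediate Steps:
$B = -9$ ($B = - \frac{7}{2} + \frac{\left(-1\right) 11}{2} = - \frac{7}{2} + \frac{1}{2} \left(-11\right) = - \frac{7}{2} - \frac{11}{2} = -9$)
$E{\left(h \right)} = h^{2}$ ($E{\left(h \right)} = h h = h^{2}$)
$\left(-180014 + 27118\right) + E{\left(B \right)} = \left(-180014 + 27118\right) + \left(-9\right)^{2} = -152896 + 81 = -152815$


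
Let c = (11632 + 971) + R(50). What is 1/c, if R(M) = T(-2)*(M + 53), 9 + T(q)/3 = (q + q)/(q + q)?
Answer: 1/10131 ≈ 9.8707e-5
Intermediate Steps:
T(q) = -24 (T(q) = -27 + 3*((q + q)/(q + q)) = -27 + 3*((2*q)/((2*q))) = -27 + 3*((2*q)*(1/(2*q))) = -27 + 3*1 = -27 + 3 = -24)
R(M) = -1272 - 24*M (R(M) = -24*(M + 53) = -24*(53 + M) = -1272 - 24*M)
c = 10131 (c = (11632 + 971) + (-1272 - 24*50) = 12603 + (-1272 - 1200) = 12603 - 2472 = 10131)
1/c = 1/10131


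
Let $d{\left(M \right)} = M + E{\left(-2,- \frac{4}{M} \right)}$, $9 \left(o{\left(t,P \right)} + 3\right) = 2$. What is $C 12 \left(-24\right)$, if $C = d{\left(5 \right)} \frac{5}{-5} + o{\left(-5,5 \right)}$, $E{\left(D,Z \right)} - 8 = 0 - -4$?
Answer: $5696$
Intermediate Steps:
$o{\left(t,P \right)} = - \frac{25}{9}$ ($o{\left(t,P \right)} = -3 + \frac{1}{9} \cdot 2 = -3 + \frac{2}{9} = - \frac{25}{9}$)
$E{\left(D,Z \right)} = 12$ ($E{\left(D,Z \right)} = 8 + \left(0 - -4\right) = 8 + \left(0 + 4\right) = 8 + 4 = 12$)
$d{\left(M \right)} = 12 + M$ ($d{\left(M \right)} = M + 12 = 12 + M$)
$C = - \frac{178}{9}$ ($C = \left(12 + 5\right) \frac{5}{-5} - \frac{25}{9} = 17 \cdot 5 \left(- \frac{1}{5}\right) - \frac{25}{9} = 17 \left(-1\right) - \frac{25}{9} = -17 - \frac{25}{9} = - \frac{178}{9} \approx -19.778$)
$C 12 \left(-24\right) = \left(- \frac{178}{9}\right) 12 \left(-24\right) = \left(- \frac{712}{3}\right) \left(-24\right) = 5696$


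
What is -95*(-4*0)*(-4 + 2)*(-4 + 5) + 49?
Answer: 49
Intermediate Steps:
-95*(-4*0)*(-4 + 2)*(-4 + 5) + 49 = -0*(-2*1) + 49 = -0*(-2) + 49 = -95*0 + 49 = 0 + 49 = 49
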